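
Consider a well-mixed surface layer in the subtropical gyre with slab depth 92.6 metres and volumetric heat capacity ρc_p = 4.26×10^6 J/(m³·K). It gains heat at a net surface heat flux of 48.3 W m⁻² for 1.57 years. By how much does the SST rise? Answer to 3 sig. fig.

6.07 K

Areal heat capacity C = ρc_p × D = 4.26×10^6 × 92.6 = 3.94×10^8 J/(m^2 K).
Net heat input Q = F Δt = 48.3 × (1.57 years × 3.156×10^7 s/year) = 2.39×10^9 J/m².
ΔT = Q / C = 2.39×10^9 / 3.94×10^8 = 6.07 K.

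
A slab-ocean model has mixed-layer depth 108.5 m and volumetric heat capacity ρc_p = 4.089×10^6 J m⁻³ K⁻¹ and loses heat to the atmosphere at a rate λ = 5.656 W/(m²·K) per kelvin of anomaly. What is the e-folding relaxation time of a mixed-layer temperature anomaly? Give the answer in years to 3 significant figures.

2.49 years

Areal heat capacity C = ρc_p × D = 4.089×10^6 × 108.5 = 4.44×10^8 J m⁻² K⁻¹.
Relaxation time τ = C / λ = 4.44×10^8 / 5.656 = 7.84×10^7 s.
In years: 7.84×10^7 s / (3.156×10^7 s/year) = 2.49 years.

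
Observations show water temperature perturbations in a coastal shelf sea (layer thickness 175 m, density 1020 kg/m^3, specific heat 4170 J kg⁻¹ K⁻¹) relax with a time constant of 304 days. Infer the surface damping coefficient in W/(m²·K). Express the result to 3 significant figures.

Areal heat capacity C = ρ c_p D = 1020 × 4170 × 175 = 7.44×10^8 J m⁻² K⁻¹.
τ = 304 days = 2.63×10^7 s.
λ = C / τ = 7.44×10^8 / 2.63×10^7 = 28.3 W/(m²·K).

28.3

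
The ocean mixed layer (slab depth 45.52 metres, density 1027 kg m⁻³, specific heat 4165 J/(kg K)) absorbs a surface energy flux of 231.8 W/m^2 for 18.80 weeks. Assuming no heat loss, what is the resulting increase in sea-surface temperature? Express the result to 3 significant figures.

Areal heat capacity C = ρ c_p D = 1027 × 4165 × 45.52 = 1.95×10^8 J/(m^2 K).
Net heat input Q = F Δt = 231.8 × (18.80 weeks × 6.048×10^5 s/week) = 2.64×10^9 J/m².
ΔT = Q / C = 2.64×10^9 / 1.95×10^8 = 13.5 K.

13.5 K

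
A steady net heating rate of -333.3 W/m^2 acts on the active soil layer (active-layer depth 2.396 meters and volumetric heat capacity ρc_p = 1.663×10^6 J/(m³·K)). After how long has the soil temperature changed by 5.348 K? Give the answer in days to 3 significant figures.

Areal heat capacity C = ρc_p × D = 1.663×10^6 × 2.396 = 3.98×10^6 J/(m²·K).
Time required: Δt = C ΔT / F = 3.98×10^6 × -5.348 / -333.3 = 63900 s.
In days: 63900 s / (86400 s/day) = 0.740 days.

0.740 days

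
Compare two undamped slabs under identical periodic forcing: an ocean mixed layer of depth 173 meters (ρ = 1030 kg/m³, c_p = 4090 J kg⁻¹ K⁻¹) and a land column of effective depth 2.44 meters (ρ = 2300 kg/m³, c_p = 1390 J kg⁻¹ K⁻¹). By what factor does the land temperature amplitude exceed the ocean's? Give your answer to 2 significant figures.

93

C_ocean = 1030 × 4090 × 173 = 7.29×10^8 J/(m²·K).
C_land = 2300 × 1390 × 2.44 = 7.80×10^6 J/(m²·K).
Undamped amplitude ∝ 1/C, so A_land/A_ocean = C_ocean/C_land = 93.4.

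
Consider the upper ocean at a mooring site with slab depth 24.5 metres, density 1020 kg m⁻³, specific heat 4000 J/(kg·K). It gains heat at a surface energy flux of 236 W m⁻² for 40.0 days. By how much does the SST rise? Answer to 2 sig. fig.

8.2 K

Areal heat capacity C = ρ c_p D = 1020 × 4000 × 24.5 = 1.00×10^8 J m⁻² K⁻¹.
Net heat input Q = F Δt = 236 × (40.0 days × 86400 s/day) = 8.16×10^8 J/m².
ΔT = Q / C = 8.16×10^8 / 1.00×10^8 = 8.16 K.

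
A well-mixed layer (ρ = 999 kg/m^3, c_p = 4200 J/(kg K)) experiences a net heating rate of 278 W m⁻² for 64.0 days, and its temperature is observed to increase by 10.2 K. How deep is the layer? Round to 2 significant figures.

36 m

Heat input Q = F Δt = 278 × 5.53×10^6 s = 1.54×10^9 J/m².
Required areal heat capacity C = Q / ΔT = 1.51×10^8 J/(m²·K).
Depth D = C / (ρ c_p) = 1.51×10^8 / (999 × 4200) = 35.9 m.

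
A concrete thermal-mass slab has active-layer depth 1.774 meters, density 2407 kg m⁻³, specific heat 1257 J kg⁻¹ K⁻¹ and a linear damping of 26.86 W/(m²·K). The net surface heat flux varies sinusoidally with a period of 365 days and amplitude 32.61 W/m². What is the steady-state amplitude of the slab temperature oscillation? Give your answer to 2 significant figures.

1.2 K

Areal heat capacity C = ρ c_p D = 2407 × 1257 × 1.774 = 5.37×10^6 J m⁻² K⁻¹.
Angular frequency ω = 2π / T = 2π / 3.15×10^7 s = 1.99×10^-7 s⁻¹.
√((Cω)² + λ²) = √((1.07)² + 26.86²) = 26.9 W/(m²·K).
Amplitude A = F₀ / √((Cω)²+λ²) = 32.61 / 26.9 = 1.21 K.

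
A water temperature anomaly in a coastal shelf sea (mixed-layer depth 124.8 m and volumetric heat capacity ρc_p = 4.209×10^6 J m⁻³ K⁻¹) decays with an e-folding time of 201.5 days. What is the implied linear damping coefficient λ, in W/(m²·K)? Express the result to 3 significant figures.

30.2

Areal heat capacity C = ρc_p × D = 4.209×10^6 × 124.8 = 5.25×10^8 J m⁻² K⁻¹.
τ = 201.5 days = 1.74×10^7 s.
λ = C / τ = 5.25×10^8 / 1.74×10^7 = 30.2 W/(m²·K).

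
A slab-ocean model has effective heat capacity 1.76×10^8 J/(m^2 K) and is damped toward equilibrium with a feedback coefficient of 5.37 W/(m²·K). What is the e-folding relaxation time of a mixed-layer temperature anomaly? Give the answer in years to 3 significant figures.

Areal heat capacity C = 1.76×10^8 J/(m^2 K) (given).
Relaxation time τ = C / λ = 1.76×10^8 / 5.37 = 3.28×10^7 s.
In years: 3.28×10^7 s / (3.156×10^7 s/year) = 1.04 years.

1.04 years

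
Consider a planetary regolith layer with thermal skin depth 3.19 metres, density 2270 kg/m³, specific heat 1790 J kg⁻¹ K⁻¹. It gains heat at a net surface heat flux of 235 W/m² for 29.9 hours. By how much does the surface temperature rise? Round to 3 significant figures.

Areal heat capacity C = ρ c_p D = 2270 × 1790 × 3.19 = 1.30×10^7 J/(m^2 K).
Net heat input Q = F Δt = 235 × (29.9 hours × 3600 s/hour) = 2.53×10^7 J/m².
ΔT = Q / C = 2.53×10^7 / 1.30×10^7 = 1.95 K.

1.95 K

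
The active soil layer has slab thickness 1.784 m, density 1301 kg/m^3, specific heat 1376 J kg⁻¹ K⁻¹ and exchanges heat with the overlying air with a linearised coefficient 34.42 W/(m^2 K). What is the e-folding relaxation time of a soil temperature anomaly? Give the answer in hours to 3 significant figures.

25.8 hours

Areal heat capacity C = ρ c_p D = 1301 × 1376 × 1.784 = 3.19×10^6 J m⁻² K⁻¹.
Relaxation time τ = C / λ = 3.19×10^6 / 34.42 = 92800 s.
In hours: 92800 s / (3600 s/hour) = 25.8 hours.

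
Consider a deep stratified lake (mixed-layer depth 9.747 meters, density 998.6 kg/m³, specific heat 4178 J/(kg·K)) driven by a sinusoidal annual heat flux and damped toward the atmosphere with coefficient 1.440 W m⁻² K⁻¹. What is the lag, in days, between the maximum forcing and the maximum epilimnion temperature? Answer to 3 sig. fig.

Areal heat capacity C = ρ c_p D = 998.6 × 4178 × 9.747 = 4.07×10^7 J m⁻² K⁻¹.
ω = 2π / 3.15×10^7 s = 1.99×10^-7 s⁻¹.
Phase lag φ = arctan(Cω/λ) = arctan(8.10/1.440) = 1.39 rad.
Time lag = φ / ω = 1.39 / 1.99×10^-7 = 7.00×10^6 s = 81.0 days.

81.0 days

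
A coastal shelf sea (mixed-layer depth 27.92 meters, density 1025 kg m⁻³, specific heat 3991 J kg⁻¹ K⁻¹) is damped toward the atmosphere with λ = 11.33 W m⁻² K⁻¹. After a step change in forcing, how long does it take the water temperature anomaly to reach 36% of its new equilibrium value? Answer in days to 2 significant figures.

52 days

Areal heat capacity C = ρ c_p D = 1025 × 3991 × 27.92 = 1.14×10^8 J/(m²·K).
τ = C / λ = 1.14×10^8 / 11.33 = 1.01×10^7 s.
Fraction reached: 1 − e^(−t/τ) = 0.36 ⇒ t = −τ ln(1 − 0.36) = τ × 0.446.
t = 4.50×10^6 s = 52.1 days.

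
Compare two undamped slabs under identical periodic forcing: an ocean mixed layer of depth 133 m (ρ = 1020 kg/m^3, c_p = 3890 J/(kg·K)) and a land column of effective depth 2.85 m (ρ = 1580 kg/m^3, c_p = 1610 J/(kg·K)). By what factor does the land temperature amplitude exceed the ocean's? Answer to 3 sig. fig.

C_ocean = 1020 × 3890 × 133 = 5.28×10^8 J/(m²·K).
C_land = 1580 × 1610 × 2.85 = 7.25×10^6 J/(m²·K).
Undamped amplitude ∝ 1/C, so A_land/A_ocean = C_ocean/C_land = 72.8.

72.8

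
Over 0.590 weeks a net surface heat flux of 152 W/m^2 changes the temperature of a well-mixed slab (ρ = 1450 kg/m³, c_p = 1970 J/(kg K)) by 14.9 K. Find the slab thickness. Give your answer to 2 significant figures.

Heat input Q = F Δt = 152 × 3.57×10^5 s = 5.42×10^7 J/m².
Required areal heat capacity C = Q / ΔT = 3.64×10^6 J/(m²·K).
Depth D = C / (ρ c_p) = 3.64×10^6 / (1450 × 1970) = 1.27 m.

1.3 m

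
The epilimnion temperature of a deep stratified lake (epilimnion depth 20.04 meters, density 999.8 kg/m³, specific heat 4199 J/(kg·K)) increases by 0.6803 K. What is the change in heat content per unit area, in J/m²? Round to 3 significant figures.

Areal heat capacity C = ρ c_p D = 999.8 × 4199 × 20.04 = 8.41×10^7 J m⁻² K⁻¹.
ΔQ = C ΔT = 8.41×10^7 × 0.6803 = 5.72×10^7 J/m².

5.72×10^7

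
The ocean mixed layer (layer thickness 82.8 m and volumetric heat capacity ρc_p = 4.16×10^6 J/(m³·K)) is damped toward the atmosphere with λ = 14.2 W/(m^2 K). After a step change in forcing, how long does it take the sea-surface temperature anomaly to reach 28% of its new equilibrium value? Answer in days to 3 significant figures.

Areal heat capacity C = ρc_p × D = 4.16×10^6 × 82.8 = 3.44×10^8 J m⁻² K⁻¹.
τ = C / λ = 3.44×10^8 / 14.2 = 2.43×10^7 s.
Fraction reached: 1 − e^(−t/τ) = 0.28 ⇒ t = −τ ln(1 − 0.28) = τ × 0.329.
t = 7.97×10^6 s = 92.2 days.

92.2 days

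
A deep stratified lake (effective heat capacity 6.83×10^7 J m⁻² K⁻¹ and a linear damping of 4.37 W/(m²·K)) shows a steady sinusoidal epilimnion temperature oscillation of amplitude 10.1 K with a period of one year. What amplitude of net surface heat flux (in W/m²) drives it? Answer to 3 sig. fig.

144

Areal heat capacity C = 6.83×10^7 J m⁻² K⁻¹ (given).
ω = 2π / 3.15×10^7 s = 1.99×10^-7 s⁻¹.
√((Cω)² + λ²) = √((13.6)² + 4.37²) = 14.3 W/(m²·K).
F₀ = A × √((Cω)²+λ²) = 10.1 × 14.3 = 144 W/m².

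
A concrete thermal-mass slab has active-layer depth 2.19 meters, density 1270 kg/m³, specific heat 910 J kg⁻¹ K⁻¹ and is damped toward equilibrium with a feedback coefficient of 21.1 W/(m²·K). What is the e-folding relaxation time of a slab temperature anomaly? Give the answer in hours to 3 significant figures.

Areal heat capacity C = ρ c_p D = 1270 × 910 × 2.19 = 2.53×10^6 J/(m^2 K).
Relaxation time τ = C / λ = 2.53×10^6 / 21.1 = 1.20×10^5 s.
In hours: 1.20×10^5 s / (3600 s/hour) = 33.3 hours.

33.3 hours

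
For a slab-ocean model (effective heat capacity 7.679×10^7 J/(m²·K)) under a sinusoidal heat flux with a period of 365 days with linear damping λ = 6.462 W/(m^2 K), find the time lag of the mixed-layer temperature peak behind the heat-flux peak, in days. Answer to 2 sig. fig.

Areal heat capacity C = 7.679×10^7 J/(m²·K) (given).
ω = 2π / 3.15×10^7 s = 1.99×10^-7 s⁻¹.
Phase lag φ = arctan(Cω/λ) = arctan(15.3/6.462) = 1.17 rad.
Time lag = φ / ω = 1.17 / 1.99×10^-7 = 5.88×10^6 s = 68.0 days.

68 days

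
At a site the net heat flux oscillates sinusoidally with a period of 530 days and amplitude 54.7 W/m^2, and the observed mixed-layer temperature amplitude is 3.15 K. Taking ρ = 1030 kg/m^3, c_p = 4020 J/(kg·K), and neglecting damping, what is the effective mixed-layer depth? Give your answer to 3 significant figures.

ω = 2π / 4.58×10^7 s = 1.37×10^-7 s⁻¹.
Required C = F₀ / (A ω) = 54.7 / (3.15 × 1.37×10^-7) = 1.27×10^8 J/(m²·K).
D = C / (ρ c_p) = 1.27×10^8 / (1030 × 4020) = 30.6 m.

30.6 m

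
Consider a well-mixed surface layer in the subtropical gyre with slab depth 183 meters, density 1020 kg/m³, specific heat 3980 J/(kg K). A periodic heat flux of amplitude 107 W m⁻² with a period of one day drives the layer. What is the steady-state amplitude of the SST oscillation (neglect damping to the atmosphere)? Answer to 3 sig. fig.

0.00198 K

Areal heat capacity C = ρ c_p D = 1020 × 3980 × 183 = 7.43×10^8 J/(m^2 K).
Angular frequency ω = 2π / T = 2π / 86400 s = 7.27×10^-5 s⁻¹.
Cω = 7.43×10^8 × 7.27×10^-5 = 54000 W/(m²·K).
Amplitude A = F₀ / (Cω) = 107 / 54000 = 0.00198 K.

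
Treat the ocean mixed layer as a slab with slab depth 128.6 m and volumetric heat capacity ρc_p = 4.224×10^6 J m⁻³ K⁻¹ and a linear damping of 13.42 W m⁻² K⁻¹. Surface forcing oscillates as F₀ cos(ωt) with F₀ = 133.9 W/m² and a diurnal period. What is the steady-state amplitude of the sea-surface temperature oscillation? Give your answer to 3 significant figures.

0.00339 K

Areal heat capacity C = ρc_p × D = 4.224×10^6 × 128.6 = 5.43×10^8 J/(m²·K).
Angular frequency ω = 2π / T = 2π / 86400 s = 7.27×10^-5 s⁻¹.
√((Cω)² + λ²) = √((39500)² + 13.42²) = 39500 W/(m²·K).
Amplitude A = F₀ / √((Cω)²+λ²) = 133.9 / 39500 = 0.00339 K.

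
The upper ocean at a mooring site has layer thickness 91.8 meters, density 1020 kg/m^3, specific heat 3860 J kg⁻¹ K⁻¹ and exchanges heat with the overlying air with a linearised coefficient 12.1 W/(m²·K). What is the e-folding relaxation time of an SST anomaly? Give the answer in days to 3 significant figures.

346 days

Areal heat capacity C = ρ c_p D = 1020 × 3860 × 91.8 = 3.61×10^8 J m⁻² K⁻¹.
Relaxation time τ = C / λ = 3.61×10^8 / 12.1 = 2.99×10^7 s.
In days: 2.99×10^7 s / (86400 s/day) = 346 days.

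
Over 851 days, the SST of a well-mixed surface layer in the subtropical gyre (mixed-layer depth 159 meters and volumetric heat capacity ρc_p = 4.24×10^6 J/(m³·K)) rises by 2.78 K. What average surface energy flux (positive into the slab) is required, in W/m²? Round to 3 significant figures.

25.5

Areal heat capacity C = ρc_p × D = 4.24×10^6 × 159 = 6.74×10^8 J/(m^2 K).
Required heat per unit area: Q = C ΔT = 6.74×10^8 × 2.78 = 1.87×10^9 J/m².
Flux F = Q / Δt = 1.87×10^9 / 7.35×10^7 s = 25.5 W/m².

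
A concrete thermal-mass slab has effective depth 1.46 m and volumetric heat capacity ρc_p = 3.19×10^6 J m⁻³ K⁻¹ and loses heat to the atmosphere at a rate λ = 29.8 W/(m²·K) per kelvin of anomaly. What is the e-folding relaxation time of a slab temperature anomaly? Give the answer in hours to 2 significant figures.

Areal heat capacity C = ρc_p × D = 3.19×10^6 × 1.46 = 4.66×10^6 J/(m²·K).
Relaxation time τ = C / λ = 4.66×10^6 / 29.8 = 1.56×10^5 s.
In hours: 1.56×10^5 s / (3600 s/hour) = 43.4 hours.

43 hours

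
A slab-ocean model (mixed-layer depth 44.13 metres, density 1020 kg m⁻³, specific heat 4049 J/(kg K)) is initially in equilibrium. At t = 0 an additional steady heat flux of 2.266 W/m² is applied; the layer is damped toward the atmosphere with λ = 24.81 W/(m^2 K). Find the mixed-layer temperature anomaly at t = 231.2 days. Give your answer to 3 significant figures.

0.0853 K

Areal heat capacity C = ρ c_p D = 1020 × 4049 × 44.13 = 1.82×10^8 J/(m²·K).
τ = C / λ = 1.82×10^8 / 24.81 = 7.35×10^6 s.
Equilibrium anomaly ΔT_eq = F / λ = 2.266 / 24.81 = 0.0913 K.
t = 231.2 days = 2.00×10^7 s, so t/τ = 2.72.
ΔT(t) = ΔT_eq (1 − e^(−t/τ)) = 0.0913 × (1 − e^−2.72) = 0.0853 K.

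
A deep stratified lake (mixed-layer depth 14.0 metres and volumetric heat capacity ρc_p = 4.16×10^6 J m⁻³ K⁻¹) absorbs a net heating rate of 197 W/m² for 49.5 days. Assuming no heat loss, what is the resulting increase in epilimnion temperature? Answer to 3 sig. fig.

14.5 K

Areal heat capacity C = ρc_p × D = 4.16×10^6 × 14.0 = 5.82×10^7 J/(m^2 K).
Net heat input Q = F Δt = 197 × (49.5 days × 86400 s/day) = 8.43×10^8 J/m².
ΔT = Q / C = 8.43×10^8 / 5.82×10^7 = 14.5 K.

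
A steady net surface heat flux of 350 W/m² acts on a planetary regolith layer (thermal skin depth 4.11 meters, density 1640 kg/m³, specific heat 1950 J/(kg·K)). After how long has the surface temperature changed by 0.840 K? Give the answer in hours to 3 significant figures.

8.76 hours

Areal heat capacity C = ρ c_p D = 1640 × 1950 × 4.11 = 1.31×10^7 J/(m^2 K).
Time required: Δt = C ΔT / F = 1.31×10^7 × 0.840 / 350 = 31500 s.
In hours: 31500 s / (3600 s/hour) = 8.76 hours.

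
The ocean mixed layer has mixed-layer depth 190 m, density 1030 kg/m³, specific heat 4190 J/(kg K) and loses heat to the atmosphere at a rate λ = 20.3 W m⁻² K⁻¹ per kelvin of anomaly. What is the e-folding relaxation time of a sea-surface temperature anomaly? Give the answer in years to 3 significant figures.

1.28 years

Areal heat capacity C = ρ c_p D = 1030 × 4190 × 190 = 8.20×10^8 J/(m²·K).
Relaxation time τ = C / λ = 8.20×10^8 / 20.3 = 4.04×10^7 s.
In years: 4.04×10^7 s / (3.156×10^7 s/year) = 1.28 years.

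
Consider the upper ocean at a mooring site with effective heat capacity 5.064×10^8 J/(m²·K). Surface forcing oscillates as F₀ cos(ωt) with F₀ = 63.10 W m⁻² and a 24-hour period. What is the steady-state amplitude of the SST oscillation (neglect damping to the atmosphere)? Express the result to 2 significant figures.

0.0017 K

Areal heat capacity C = 5.064×10^8 J/(m²·K) (given).
Angular frequency ω = 2π / T = 2π / 86400 s = 7.27×10^-5 s⁻¹.
Cω = 5.06×10^8 × 7.27×10^-5 = 36800 W/(m²·K).
Amplitude A = F₀ / (Cω) = 63.10 / 36800 = 0.00171 K.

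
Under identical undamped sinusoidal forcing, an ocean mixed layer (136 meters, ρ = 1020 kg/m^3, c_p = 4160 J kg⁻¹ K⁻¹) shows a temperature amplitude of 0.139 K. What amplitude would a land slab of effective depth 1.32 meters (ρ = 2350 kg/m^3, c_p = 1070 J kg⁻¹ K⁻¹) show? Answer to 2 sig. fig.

24 K

C_ocean = 5.77×10^8 J/(m²·K); C_land = 3.32×10^6 J/(m²·K).
A ∝ 1/C ⇒ A_land = A_ocean × C_ocean/C_land = 0.139 × 174 = 24.2 K.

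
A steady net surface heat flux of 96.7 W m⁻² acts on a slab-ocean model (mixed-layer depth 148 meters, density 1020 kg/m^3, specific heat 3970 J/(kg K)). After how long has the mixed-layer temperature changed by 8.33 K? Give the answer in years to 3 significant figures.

Areal heat capacity C = ρ c_p D = 1020 × 3970 × 148 = 5.99×10^8 J/(m^2 K).
Time required: Δt = C ΔT / F = 5.99×10^8 × 8.33 / 96.7 = 5.16×10^7 s.
In years: 5.16×10^7 s / (3.156×10^7 s/year) = 1.64 years.

1.64 years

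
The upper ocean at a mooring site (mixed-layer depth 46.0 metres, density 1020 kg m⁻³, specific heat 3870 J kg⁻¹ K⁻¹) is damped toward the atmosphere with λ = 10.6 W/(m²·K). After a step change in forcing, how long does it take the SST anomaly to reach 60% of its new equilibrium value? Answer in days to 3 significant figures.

182 days

Areal heat capacity C = ρ c_p D = 1020 × 3870 × 46.0 = 1.82×10^8 J/(m^2 K).
τ = C / λ = 1.82×10^8 / 10.6 = 1.71×10^7 s.
Fraction reached: 1 − e^(−t/τ) = 0.60 ⇒ t = −τ ln(1 − 0.60) = τ × 0.916.
t = 1.57×10^7 s = 182 days.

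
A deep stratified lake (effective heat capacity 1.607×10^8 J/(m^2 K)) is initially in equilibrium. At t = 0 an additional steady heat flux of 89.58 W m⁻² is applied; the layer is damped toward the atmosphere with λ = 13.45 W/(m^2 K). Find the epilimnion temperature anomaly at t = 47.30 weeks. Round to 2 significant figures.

6.1 K

Areal heat capacity C = 1.607×10^8 J/(m^2 K) (given).
τ = C / λ = 1.61×10^8 / 13.45 = 1.19×10^7 s.
Equilibrium anomaly ΔT_eq = F / λ = 89.58 / 13.45 = 6.66 K.
t = 47.30 weeks = 2.86×10^7 s, so t/τ = 2.39.
ΔT(t) = ΔT_eq (1 − e^(−t/τ)) = 6.66 × (1 − e^−2.39) = 6.05 K.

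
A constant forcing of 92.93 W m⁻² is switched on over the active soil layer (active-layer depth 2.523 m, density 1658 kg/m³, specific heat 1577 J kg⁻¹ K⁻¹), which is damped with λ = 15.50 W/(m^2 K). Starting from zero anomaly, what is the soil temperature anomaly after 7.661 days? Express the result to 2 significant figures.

4.7 K

Areal heat capacity C = ρ c_p D = 1658 × 1577 × 2.523 = 6.60×10^6 J/(m²·K).
τ = C / λ = 6.60×10^6 / 15.50 = 4.26×10^5 s.
Equilibrium anomaly ΔT_eq = F / λ = 92.93 / 15.50 = 6.00 K.
t = 7.661 days = 6.62×10^5 s, so t/τ = 1.56.
ΔT(t) = ΔT_eq (1 − e^(−t/τ)) = 6.00 × (1 − e^−1.56) = 4.73 K.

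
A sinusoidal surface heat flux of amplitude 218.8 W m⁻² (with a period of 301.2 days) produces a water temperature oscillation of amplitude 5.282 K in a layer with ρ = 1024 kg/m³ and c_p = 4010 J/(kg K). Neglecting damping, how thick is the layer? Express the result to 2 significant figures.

42 m

ω = 2π / 2.60×10^7 s = 2.41×10^-7 s⁻¹.
Required C = F₀ / (A ω) = 218.8 / (5.282 × 2.41×10^-7) = 1.72×10^8 J/(m²·K).
D = C / (ρ c_p) = 1.72×10^8 / (1024 × 4010) = 41.8 m.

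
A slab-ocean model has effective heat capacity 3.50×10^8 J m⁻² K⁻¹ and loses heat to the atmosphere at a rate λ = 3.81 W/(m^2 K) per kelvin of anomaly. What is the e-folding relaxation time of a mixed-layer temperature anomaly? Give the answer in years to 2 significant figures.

2.9 years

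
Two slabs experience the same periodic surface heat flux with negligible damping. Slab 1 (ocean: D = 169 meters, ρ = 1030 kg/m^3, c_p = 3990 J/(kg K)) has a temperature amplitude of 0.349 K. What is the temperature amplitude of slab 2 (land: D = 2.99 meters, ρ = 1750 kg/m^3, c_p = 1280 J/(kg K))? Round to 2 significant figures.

36 K

C_ocean = 6.95×10^8 J/(m²·K); C_land = 6.70×10^6 J/(m²·K).
A ∝ 1/C ⇒ A_land = A_ocean × C_ocean/C_land = 0.349 × 104 = 36.2 K.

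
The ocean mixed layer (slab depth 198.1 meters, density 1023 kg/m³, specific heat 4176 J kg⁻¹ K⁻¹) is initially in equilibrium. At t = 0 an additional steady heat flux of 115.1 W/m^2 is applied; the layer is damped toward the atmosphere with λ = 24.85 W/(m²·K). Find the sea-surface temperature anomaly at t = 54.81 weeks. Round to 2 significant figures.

2.9 K

Areal heat capacity C = ρ c_p D = 1023 × 4176 × 198.1 = 8.46×10^8 J/(m²·K).
τ = C / λ = 8.46×10^8 / 24.85 = 3.41×10^7 s.
Equilibrium anomaly ΔT_eq = F / λ = 115.1 / 24.85 = 4.63 K.
t = 54.81 weeks = 3.31×10^7 s, so t/τ = 0.973.
ΔT(t) = ΔT_eq (1 − e^(−t/τ)) = 4.63 × (1 − e^−0.973) = 2.88 K.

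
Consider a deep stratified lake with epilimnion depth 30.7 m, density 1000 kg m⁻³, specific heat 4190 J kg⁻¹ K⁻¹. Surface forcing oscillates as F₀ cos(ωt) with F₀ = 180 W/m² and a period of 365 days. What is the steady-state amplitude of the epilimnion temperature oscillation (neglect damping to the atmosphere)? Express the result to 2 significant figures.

Areal heat capacity C = ρ c_p D = 1000 × 4190 × 30.7 = 1.29×10^8 J/(m^2 K).
Angular frequency ω = 2π / T = 2π / 3.15×10^7 s = 1.99×10^-7 s⁻¹.
Cω = 1.29×10^8 × 1.99×10^-7 = 25.6 W/(m²·K).
Amplitude A = F₀ / (Cω) = 180 / 25.6 = 7.02 K.

7.0 K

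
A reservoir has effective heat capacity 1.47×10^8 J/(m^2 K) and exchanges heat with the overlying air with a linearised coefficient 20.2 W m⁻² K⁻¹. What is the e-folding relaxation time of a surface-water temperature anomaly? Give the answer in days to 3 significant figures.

84.2 days

Areal heat capacity C = 1.47×10^8 J/(m^2 K) (given).
Relaxation time τ = C / λ = 1.47×10^8 / 20.2 = 7.28×10^6 s.
In days: 7.28×10^6 s / (86400 s/day) = 84.2 days.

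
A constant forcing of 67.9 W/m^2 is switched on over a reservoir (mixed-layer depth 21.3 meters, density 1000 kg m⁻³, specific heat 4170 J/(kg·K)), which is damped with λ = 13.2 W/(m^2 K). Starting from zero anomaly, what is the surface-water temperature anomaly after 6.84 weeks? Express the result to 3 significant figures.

2.36 K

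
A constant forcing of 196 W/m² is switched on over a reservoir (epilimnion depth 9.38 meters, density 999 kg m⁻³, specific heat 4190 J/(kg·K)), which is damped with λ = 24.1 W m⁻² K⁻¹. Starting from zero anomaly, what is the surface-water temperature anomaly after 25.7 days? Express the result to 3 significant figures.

6.05 K

Areal heat capacity C = ρ c_p D = 999 × 4190 × 9.38 = 3.93×10^7 J m⁻² K⁻¹.
τ = C / λ = 3.93×10^7 / 24.1 = 1.63×10^6 s.
Equilibrium anomaly ΔT_eq = F / λ = 196 / 24.1 = 8.13 K.
t = 25.7 days = 2.22×10^6 s, so t/τ = 1.36.
ΔT(t) = ΔT_eq (1 − e^(−t/τ)) = 8.13 × (1 − e^−1.36) = 6.05 K.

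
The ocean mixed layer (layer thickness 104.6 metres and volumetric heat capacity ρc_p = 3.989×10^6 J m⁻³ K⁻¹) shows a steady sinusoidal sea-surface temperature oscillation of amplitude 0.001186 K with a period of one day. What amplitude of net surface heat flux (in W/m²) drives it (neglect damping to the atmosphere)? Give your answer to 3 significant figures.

36.0

Areal heat capacity C = ρc_p × D = 3.989×10^6 × 104.6 = 4.17×10^8 J/(m²·K).
ω = 2π / 86400 s = 7.27×10^-5 s⁻¹.
Cω = 4.17×10^8 × 7.27×10^-5 = 30300 W/(m²·K).
F₀ = A × Cω = 0.001186 × 30300 = 36.0 W/m².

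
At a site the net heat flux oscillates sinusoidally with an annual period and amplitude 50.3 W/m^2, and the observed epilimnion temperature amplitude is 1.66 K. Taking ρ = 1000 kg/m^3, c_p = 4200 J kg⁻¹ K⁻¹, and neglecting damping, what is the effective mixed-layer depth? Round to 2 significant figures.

36 m

ω = 2π / 3.15×10^7 s = 1.99×10^-7 s⁻¹.
Required C = F₀ / (A ω) = 50.3 / (1.66 × 1.99×10^-7) = 1.52×10^8 J/(m²·K).
D = C / (ρ c_p) = 1.52×10^8 / (1000 × 4200) = 36.2 m.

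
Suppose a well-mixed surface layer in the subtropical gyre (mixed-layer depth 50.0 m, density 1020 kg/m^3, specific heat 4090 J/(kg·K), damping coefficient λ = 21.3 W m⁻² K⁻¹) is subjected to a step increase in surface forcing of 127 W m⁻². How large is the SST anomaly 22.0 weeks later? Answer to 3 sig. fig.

Areal heat capacity C = ρ c_p D = 1020 × 4090 × 50.0 = 2.09×10^8 J/(m²·K).
τ = C / λ = 2.09×10^8 / 21.3 = 9.79×10^6 s.
Equilibrium anomaly ΔT_eq = F / λ = 127 / 21.3 = 5.96 K.
t = 22.0 weeks = 1.33×10^7 s, so t/τ = 1.36.
ΔT(t) = ΔT_eq (1 − e^(−t/τ)) = 5.96 × (1 − e^−1.36) = 4.43 K.

4.43 K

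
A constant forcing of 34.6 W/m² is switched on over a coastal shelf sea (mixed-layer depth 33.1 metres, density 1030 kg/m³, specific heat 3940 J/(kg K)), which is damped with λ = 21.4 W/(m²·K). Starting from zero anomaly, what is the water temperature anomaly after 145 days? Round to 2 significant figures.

Areal heat capacity C = ρ c_p D = 1030 × 3940 × 33.1 = 1.34×10^8 J/(m²·K).
τ = C / λ = 1.34×10^8 / 21.4 = 6.28×10^6 s.
Equilibrium anomaly ΔT_eq = F / λ = 34.6 / 21.4 = 1.62 K.
t = 145 days = 1.25×10^7 s, so t/τ = 2.00.
ΔT(t) = ΔT_eq (1 − e^(−t/τ)) = 1.62 × (1 − e^−2.00) = 1.40 K.

1.4 K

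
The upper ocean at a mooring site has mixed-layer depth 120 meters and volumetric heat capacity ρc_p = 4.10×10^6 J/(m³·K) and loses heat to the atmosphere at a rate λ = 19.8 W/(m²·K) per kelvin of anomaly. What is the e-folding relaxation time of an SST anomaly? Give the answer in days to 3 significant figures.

Areal heat capacity C = ρc_p × D = 4.10×10^6 × 120 = 4.92×10^8 J m⁻² K⁻¹.
Relaxation time τ = C / λ = 4.92×10^8 / 19.8 = 2.48×10^7 s.
In days: 2.48×10^7 s / (86400 s/day) = 288 days.

288 days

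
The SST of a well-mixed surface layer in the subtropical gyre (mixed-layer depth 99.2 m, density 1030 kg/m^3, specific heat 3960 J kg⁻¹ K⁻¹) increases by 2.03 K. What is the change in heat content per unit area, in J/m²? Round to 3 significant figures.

8.21×10^8

Areal heat capacity C = ρ c_p D = 1030 × 3960 × 99.2 = 4.05×10^8 J m⁻² K⁻¹.
ΔQ = C ΔT = 4.05×10^8 × 2.03 = 8.21×10^8 J/m².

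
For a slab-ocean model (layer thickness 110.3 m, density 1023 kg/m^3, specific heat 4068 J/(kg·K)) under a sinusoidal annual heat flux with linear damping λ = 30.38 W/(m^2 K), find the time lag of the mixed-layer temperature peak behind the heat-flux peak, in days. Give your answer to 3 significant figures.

72.6 days

Areal heat capacity C = ρ c_p D = 1023 × 4068 × 110.3 = 4.59×10^8 J m⁻² K⁻¹.
ω = 2π / 3.15×10^7 s = 1.99×10^-7 s⁻¹.
Phase lag φ = arctan(Cω/λ) = arctan(91.5/30.38) = 1.25 rad.
Time lag = φ / ω = 1.25 / 1.99×10^-7 = 6.27×10^6 s = 72.6 days.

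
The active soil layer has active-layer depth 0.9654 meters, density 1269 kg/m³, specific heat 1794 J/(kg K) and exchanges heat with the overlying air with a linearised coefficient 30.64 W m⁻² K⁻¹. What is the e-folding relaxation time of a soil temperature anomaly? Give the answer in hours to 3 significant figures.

Areal heat capacity C = ρ c_p D = 1269 × 1794 × 0.9654 = 2.20×10^6 J/(m²·K).
Relaxation time τ = C / λ = 2.20×10^6 / 30.64 = 71700 s.
In hours: 71700 s / (3600 s/hour) = 19.9 hours.

19.9 hours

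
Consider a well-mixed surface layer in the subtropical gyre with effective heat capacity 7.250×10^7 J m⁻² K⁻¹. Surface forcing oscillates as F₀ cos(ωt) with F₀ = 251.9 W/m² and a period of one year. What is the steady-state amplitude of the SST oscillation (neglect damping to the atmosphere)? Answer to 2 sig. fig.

17 K

Areal heat capacity C = 7.250×10^7 J m⁻² K⁻¹ (given).
Angular frequency ω = 2π / T = 2π / 3.15×10^7 s = 1.99×10^-7 s⁻¹.
Cω = 7.25×10^7 × 1.99×10^-7 = 14.4 W/(m²·K).
Amplitude A = F₀ / (Cω) = 251.9 / 14.4 = 17.4 K.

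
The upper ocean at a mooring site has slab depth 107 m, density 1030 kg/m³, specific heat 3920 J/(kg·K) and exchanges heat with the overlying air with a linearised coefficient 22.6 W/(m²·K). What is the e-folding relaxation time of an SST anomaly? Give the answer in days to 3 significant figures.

Areal heat capacity C = ρ c_p D = 1030 × 3920 × 107 = 4.32×10^8 J/(m^2 K).
Relaxation time τ = C / λ = 4.32×10^8 / 22.6 = 1.91×10^7 s.
In days: 1.91×10^7 s / (86400 s/day) = 221 days.

221 days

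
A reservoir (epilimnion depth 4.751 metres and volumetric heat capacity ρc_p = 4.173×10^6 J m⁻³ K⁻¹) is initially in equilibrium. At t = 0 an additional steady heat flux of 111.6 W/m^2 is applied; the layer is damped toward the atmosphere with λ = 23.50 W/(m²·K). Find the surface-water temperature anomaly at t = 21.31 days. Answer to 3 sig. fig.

4.21 K

Areal heat capacity C = ρc_p × D = 4.173×10^6 × 4.751 = 1.98×10^7 J/(m^2 K).
τ = C / λ = 1.98×10^7 / 23.50 = 8.44×10^5 s.
Equilibrium anomaly ΔT_eq = F / λ = 111.6 / 23.50 = 4.75 K.
t = 21.31 days = 1.84×10^6 s, so t/τ = 2.18.
ΔT(t) = ΔT_eq (1 − e^(−t/τ)) = 4.75 × (1 − e^−2.18) = 4.21 K.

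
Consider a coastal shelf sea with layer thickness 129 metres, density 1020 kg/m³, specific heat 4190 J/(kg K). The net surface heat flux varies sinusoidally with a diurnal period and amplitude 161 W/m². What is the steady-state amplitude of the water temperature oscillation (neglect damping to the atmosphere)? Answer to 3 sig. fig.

0.00402 K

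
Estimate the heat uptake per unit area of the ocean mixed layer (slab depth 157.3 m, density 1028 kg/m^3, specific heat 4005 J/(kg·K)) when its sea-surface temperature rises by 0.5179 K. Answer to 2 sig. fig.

Areal heat capacity C = ρ c_p D = 1028 × 4005 × 157.3 = 6.48×10^8 J m⁻² K⁻¹.
ΔQ = C ΔT = 6.48×10^8 × 0.5179 = 3.35×10^8 J/m².

3.4×10^8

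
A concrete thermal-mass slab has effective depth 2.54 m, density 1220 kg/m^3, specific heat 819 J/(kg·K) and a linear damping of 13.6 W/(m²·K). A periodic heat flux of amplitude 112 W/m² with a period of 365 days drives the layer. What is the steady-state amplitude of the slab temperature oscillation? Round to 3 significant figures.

8.23 K

Areal heat capacity C = ρ c_p D = 1220 × 819 × 2.54 = 2.54×10^6 J/(m²·K).
Angular frequency ω = 2π / T = 2π / 3.15×10^7 s = 1.99×10^-7 s⁻¹.
√((Cω)² + λ²) = √((0.506)² + 13.6²) = 13.6 W/(m²·K).
Amplitude A = F₀ / √((Cω)²+λ²) = 112 / 13.6 = 8.23 K.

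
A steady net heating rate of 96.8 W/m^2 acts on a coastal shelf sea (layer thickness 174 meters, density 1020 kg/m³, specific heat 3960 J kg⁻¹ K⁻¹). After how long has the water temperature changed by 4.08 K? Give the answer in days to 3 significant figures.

343 days

Areal heat capacity C = ρ c_p D = 1020 × 3960 × 174 = 7.03×10^8 J m⁻² K⁻¹.
Time required: Δt = C ΔT / F = 7.03×10^8 × 4.08 / 96.8 = 2.96×10^7 s.
In days: 2.96×10^7 s / (86400 s/day) = 343 days.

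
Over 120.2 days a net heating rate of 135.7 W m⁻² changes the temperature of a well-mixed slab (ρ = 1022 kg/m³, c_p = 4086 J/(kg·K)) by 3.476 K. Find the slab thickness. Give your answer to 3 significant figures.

97.1 m

Heat input Q = F Δt = 135.7 × 1.04×10^7 s = 1.41×10^9 J/m².
Required areal heat capacity C = Q / ΔT = 4.05×10^8 J/(m²·K).
Depth D = C / (ρ c_p) = 4.05×10^8 / (1022 × 4086) = 97.1 m.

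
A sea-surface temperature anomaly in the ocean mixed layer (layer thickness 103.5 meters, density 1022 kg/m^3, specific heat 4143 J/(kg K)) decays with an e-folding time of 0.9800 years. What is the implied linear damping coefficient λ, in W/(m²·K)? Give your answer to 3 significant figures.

14.2

Areal heat capacity C = ρ c_p D = 1022 × 4143 × 103.5 = 4.38×10^8 J/(m^2 K).
τ = 0.9800 years = 3.09×10^7 s.
λ = C / τ = 4.38×10^8 / 3.09×10^7 = 14.2 W/(m²·K).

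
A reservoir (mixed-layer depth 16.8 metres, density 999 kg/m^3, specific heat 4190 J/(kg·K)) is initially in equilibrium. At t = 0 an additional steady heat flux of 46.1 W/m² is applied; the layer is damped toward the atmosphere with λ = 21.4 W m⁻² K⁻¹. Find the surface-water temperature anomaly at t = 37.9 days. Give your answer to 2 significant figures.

Areal heat capacity C = ρ c_p D = 999 × 4190 × 16.8 = 7.03×10^7 J m⁻² K⁻¹.
τ = C / λ = 7.03×10^7 / 21.4 = 3.29×10^6 s.
Equilibrium anomaly ΔT_eq = F / λ = 46.1 / 21.4 = 2.15 K.
t = 37.9 days = 3.27×10^6 s, so t/τ = 0.997.
ΔT(t) = ΔT_eq (1 − e^(−t/τ)) = 2.15 × (1 − e^−0.997) = 1.36 K.

1.4 K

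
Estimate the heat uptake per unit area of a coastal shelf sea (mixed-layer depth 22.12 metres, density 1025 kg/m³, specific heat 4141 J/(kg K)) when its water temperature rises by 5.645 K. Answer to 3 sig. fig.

Areal heat capacity C = ρ c_p D = 1025 × 4141 × 22.12 = 9.39×10^7 J m⁻² K⁻¹.
ΔQ = C ΔT = 9.39×10^7 × 5.645 = 5.30×10^8 J/m².

5.30×10^8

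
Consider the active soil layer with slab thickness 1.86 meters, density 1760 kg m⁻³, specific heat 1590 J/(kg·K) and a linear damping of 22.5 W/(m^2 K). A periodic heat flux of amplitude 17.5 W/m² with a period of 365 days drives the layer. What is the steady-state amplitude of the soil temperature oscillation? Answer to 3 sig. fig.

0.777 K

Areal heat capacity C = ρ c_p D = 1760 × 1590 × 1.86 = 5.21×10^6 J/(m^2 K).
Angular frequency ω = 2π / T = 2π / 3.15×10^7 s = 1.99×10^-7 s⁻¹.
√((Cω)² + λ²) = √((1.04)² + 22.5²) = 22.5 W/(m²·K).
Amplitude A = F₀ / √((Cω)²+λ²) = 17.5 / 22.5 = 0.777 K.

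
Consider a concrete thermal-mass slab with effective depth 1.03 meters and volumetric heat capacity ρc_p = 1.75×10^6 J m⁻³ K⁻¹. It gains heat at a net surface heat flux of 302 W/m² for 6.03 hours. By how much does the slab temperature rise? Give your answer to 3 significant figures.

3.64 K

Areal heat capacity C = ρc_p × D = 1.75×10^6 × 1.03 = 1.80×10^6 J/(m^2 K).
Net heat input Q = F Δt = 302 × (6.03 hours × 3600 s/hour) = 6.56×10^6 J/m².
ΔT = Q / C = 6.56×10^6 / 1.80×10^6 = 3.64 K.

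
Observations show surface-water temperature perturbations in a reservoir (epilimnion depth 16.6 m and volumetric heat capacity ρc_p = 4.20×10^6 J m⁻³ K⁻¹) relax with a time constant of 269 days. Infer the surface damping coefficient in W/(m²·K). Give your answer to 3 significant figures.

Areal heat capacity C = ρc_p × D = 4.20×10^6 × 16.6 = 6.97×10^7 J/(m²·K).
τ = 269 days = 2.32×10^7 s.
λ = C / τ = 6.97×10^7 / 2.32×10^7 = 3.00 W/(m²·K).

3.00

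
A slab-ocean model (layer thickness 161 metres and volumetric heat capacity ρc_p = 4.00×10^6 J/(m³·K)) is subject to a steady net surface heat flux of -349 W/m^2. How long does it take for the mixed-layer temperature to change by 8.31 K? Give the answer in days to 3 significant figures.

177 days

Areal heat capacity C = ρc_p × D = 4.00×10^6 × 161 = 6.44×10^8 J m⁻² K⁻¹.
Time required: Δt = C ΔT / F = 6.44×10^8 × -8.31 / -349 = 1.53×10^7 s.
In days: 1.53×10^7 s / (86400 s/day) = 177 days.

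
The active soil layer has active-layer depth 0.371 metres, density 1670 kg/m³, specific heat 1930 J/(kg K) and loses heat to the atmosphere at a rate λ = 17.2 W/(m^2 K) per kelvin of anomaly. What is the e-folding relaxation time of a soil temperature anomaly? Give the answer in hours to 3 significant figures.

Areal heat capacity C = ρ c_p D = 1670 × 1930 × 0.371 = 1.20×10^6 J m⁻² K⁻¹.
Relaxation time τ = C / λ = 1.20×10^6 / 17.2 = 69500 s.
In hours: 69500 s / (3600 s/hour) = 19.3 hours.

19.3 hours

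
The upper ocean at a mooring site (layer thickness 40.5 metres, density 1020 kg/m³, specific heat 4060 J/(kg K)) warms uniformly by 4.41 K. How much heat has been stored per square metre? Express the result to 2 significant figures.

7.4×10^8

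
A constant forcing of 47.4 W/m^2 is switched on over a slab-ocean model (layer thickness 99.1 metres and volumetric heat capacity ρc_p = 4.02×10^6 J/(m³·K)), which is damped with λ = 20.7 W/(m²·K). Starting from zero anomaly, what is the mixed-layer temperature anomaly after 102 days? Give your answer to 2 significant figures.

0.84 K

Areal heat capacity C = ρc_p × D = 4.02×10^6 × 99.1 = 3.98×10^8 J/(m²·K).
τ = C / λ = 3.98×10^8 / 20.7 = 1.92×10^7 s.
Equilibrium anomaly ΔT_eq = F / λ = 47.4 / 20.7 = 2.29 K.
t = 102 days = 8.81×10^6 s, so t/τ = 0.458.
ΔT(t) = ΔT_eq (1 − e^(−t/τ)) = 2.29 × (1 − e^−0.458) = 0.841 K.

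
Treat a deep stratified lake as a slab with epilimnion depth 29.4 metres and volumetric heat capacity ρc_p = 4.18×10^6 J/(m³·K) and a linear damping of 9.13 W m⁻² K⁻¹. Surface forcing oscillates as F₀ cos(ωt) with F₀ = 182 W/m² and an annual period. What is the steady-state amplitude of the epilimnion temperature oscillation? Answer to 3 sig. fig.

Areal heat capacity C = ρc_p × D = 4.18×10^6 × 29.4 = 1.23×10^8 J/(m²·K).
Angular frequency ω = 2π / T = 2π / 3.15×10^7 s = 1.99×10^-7 s⁻¹.
√((Cω)² + λ²) = √((24.5)² + 9.13²) = 26.1 W/(m²·K).
Amplitude A = F₀ / √((Cω)²+λ²) = 182 / 26.1 = 6.96 K.

6.96 K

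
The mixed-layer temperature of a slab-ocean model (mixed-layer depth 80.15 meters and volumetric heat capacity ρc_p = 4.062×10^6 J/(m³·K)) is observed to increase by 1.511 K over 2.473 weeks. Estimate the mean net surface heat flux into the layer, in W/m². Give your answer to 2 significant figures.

Areal heat capacity C = ρc_p × D = 4.062×10^6 × 80.15 = 3.26×10^8 J/(m²·K).
Required heat per unit area: Q = C ΔT = 3.26×10^8 × 1.511 = 4.92×10^8 J/m².
Flux F = Q / Δt = 4.92×10^8 / 1.50×10^6 s = 329 W/m².

330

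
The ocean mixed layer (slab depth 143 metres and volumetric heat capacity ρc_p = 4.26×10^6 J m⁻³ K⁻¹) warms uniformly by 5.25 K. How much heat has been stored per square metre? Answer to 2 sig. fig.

3.2×10^9

Areal heat capacity C = ρc_p × D = 4.26×10^6 × 143 = 6.09×10^8 J/(m²·K).
ΔQ = C ΔT = 6.09×10^8 × 5.25 = 3.20×10^9 J/m².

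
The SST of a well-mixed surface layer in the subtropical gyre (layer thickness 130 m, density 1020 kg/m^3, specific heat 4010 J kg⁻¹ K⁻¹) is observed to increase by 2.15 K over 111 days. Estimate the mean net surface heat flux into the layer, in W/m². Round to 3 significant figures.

119

Areal heat capacity C = ρ c_p D = 1020 × 4010 × 130 = 5.32×10^8 J/(m²·K).
Required heat per unit area: Q = C ΔT = 5.32×10^8 × 2.15 = 1.14×10^9 J/m².
Flux F = Q / Δt = 1.14×10^9 / 9.59×10^6 s = 119 W/m².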